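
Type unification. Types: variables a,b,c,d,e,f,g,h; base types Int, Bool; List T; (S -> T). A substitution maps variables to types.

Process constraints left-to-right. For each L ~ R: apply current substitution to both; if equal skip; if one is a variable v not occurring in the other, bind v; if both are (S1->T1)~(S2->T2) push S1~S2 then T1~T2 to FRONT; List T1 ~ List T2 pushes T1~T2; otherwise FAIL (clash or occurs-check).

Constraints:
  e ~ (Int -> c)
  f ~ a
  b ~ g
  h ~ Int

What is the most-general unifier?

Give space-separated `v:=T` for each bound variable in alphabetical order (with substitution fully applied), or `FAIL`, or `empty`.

step 1: unify e ~ (Int -> c)  [subst: {-} | 3 pending]
  bind e := (Int -> c)
step 2: unify f ~ a  [subst: {e:=(Int -> c)} | 2 pending]
  bind f := a
step 3: unify b ~ g  [subst: {e:=(Int -> c), f:=a} | 1 pending]
  bind b := g
step 4: unify h ~ Int  [subst: {e:=(Int -> c), f:=a, b:=g} | 0 pending]
  bind h := Int

Answer: b:=g e:=(Int -> c) f:=a h:=Int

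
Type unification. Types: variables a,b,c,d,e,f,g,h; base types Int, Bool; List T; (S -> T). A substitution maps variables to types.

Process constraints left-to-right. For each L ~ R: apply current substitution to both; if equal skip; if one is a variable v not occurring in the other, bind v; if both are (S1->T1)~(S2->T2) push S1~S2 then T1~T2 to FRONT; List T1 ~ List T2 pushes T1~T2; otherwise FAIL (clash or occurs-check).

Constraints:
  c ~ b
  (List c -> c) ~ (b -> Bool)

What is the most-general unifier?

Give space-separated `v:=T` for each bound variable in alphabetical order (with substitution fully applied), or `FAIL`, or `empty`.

Answer: FAIL

Derivation:
step 1: unify c ~ b  [subst: {-} | 1 pending]
  bind c := b
step 2: unify (List b -> b) ~ (b -> Bool)  [subst: {c:=b} | 0 pending]
  -> decompose arrow: push List b~b, b~Bool
step 3: unify List b ~ b  [subst: {c:=b} | 1 pending]
  occurs-check fail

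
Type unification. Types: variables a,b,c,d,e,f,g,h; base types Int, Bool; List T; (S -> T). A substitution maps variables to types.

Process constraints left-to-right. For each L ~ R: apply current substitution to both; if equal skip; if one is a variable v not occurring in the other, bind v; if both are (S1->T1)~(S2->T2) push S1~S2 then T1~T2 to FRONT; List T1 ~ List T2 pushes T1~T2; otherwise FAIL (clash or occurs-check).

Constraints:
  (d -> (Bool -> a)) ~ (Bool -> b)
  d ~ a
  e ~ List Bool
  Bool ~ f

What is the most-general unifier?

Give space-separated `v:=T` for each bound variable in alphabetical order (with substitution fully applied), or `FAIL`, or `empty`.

step 1: unify (d -> (Bool -> a)) ~ (Bool -> b)  [subst: {-} | 3 pending]
  -> decompose arrow: push d~Bool, (Bool -> a)~b
step 2: unify d ~ Bool  [subst: {-} | 4 pending]
  bind d := Bool
step 3: unify (Bool -> a) ~ b  [subst: {d:=Bool} | 3 pending]
  bind b := (Bool -> a)
step 4: unify Bool ~ a  [subst: {d:=Bool, b:=(Bool -> a)} | 2 pending]
  bind a := Bool
step 5: unify e ~ List Bool  [subst: {d:=Bool, b:=(Bool -> a), a:=Bool} | 1 pending]
  bind e := List Bool
step 6: unify Bool ~ f  [subst: {d:=Bool, b:=(Bool -> a), a:=Bool, e:=List Bool} | 0 pending]
  bind f := Bool

Answer: a:=Bool b:=(Bool -> Bool) d:=Bool e:=List Bool f:=Bool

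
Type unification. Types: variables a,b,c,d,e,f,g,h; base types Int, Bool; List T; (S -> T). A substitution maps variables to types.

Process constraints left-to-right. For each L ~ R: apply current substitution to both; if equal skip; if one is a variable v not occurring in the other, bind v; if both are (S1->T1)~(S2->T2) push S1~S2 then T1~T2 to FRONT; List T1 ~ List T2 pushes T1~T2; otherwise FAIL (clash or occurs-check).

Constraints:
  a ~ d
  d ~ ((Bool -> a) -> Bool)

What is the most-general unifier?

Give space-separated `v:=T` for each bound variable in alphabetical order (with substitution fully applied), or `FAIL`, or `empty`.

step 1: unify a ~ d  [subst: {-} | 1 pending]
  bind a := d
step 2: unify d ~ ((Bool -> d) -> Bool)  [subst: {a:=d} | 0 pending]
  occurs-check fail: d in ((Bool -> d) -> Bool)

Answer: FAIL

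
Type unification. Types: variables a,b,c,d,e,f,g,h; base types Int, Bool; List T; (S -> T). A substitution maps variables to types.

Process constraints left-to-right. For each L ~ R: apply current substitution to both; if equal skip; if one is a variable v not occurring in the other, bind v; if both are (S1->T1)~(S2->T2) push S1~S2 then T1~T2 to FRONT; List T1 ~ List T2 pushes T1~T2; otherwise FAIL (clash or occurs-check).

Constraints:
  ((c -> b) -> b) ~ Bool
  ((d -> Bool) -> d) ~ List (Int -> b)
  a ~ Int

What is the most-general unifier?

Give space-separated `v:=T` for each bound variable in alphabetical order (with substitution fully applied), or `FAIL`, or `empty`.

step 1: unify ((c -> b) -> b) ~ Bool  [subst: {-} | 2 pending]
  clash: ((c -> b) -> b) vs Bool

Answer: FAIL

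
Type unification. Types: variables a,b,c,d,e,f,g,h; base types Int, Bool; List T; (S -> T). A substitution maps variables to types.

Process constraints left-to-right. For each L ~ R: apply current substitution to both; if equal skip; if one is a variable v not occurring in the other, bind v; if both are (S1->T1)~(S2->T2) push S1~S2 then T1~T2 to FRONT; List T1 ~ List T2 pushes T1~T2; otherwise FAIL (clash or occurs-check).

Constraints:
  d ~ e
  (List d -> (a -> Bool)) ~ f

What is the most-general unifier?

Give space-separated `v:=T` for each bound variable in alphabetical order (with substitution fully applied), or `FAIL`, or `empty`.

Answer: d:=e f:=(List e -> (a -> Bool))

Derivation:
step 1: unify d ~ e  [subst: {-} | 1 pending]
  bind d := e
step 2: unify (List e -> (a -> Bool)) ~ f  [subst: {d:=e} | 0 pending]
  bind f := (List e -> (a -> Bool))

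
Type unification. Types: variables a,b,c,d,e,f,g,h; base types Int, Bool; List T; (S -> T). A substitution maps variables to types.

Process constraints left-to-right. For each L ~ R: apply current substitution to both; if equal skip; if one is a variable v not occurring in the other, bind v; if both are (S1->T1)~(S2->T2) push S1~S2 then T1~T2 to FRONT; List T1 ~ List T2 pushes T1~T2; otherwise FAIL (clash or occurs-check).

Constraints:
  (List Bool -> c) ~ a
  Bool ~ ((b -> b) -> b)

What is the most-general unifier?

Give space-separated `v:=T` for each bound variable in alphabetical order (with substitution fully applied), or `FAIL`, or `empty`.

Answer: FAIL

Derivation:
step 1: unify (List Bool -> c) ~ a  [subst: {-} | 1 pending]
  bind a := (List Bool -> c)
step 2: unify Bool ~ ((b -> b) -> b)  [subst: {a:=(List Bool -> c)} | 0 pending]
  clash: Bool vs ((b -> b) -> b)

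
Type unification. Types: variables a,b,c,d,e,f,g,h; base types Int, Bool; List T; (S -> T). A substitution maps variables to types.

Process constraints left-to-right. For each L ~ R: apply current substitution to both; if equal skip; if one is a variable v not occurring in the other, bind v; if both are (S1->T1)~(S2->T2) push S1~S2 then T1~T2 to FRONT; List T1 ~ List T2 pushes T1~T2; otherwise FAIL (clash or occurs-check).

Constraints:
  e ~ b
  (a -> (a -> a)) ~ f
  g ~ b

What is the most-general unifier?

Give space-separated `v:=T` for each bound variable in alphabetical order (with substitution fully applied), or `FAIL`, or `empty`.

Answer: e:=b f:=(a -> (a -> a)) g:=b

Derivation:
step 1: unify e ~ b  [subst: {-} | 2 pending]
  bind e := b
step 2: unify (a -> (a -> a)) ~ f  [subst: {e:=b} | 1 pending]
  bind f := (a -> (a -> a))
step 3: unify g ~ b  [subst: {e:=b, f:=(a -> (a -> a))} | 0 pending]
  bind g := b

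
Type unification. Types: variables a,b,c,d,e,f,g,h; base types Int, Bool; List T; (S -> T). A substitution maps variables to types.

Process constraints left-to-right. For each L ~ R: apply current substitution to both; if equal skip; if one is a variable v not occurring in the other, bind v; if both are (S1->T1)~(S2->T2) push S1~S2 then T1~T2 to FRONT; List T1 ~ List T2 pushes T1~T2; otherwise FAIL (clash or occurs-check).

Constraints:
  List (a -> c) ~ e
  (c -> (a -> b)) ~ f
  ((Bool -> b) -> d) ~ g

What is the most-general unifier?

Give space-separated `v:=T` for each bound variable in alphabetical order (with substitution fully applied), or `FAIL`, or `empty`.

Answer: e:=List (a -> c) f:=(c -> (a -> b)) g:=((Bool -> b) -> d)

Derivation:
step 1: unify List (a -> c) ~ e  [subst: {-} | 2 pending]
  bind e := List (a -> c)
step 2: unify (c -> (a -> b)) ~ f  [subst: {e:=List (a -> c)} | 1 pending]
  bind f := (c -> (a -> b))
step 3: unify ((Bool -> b) -> d) ~ g  [subst: {e:=List (a -> c), f:=(c -> (a -> b))} | 0 pending]
  bind g := ((Bool -> b) -> d)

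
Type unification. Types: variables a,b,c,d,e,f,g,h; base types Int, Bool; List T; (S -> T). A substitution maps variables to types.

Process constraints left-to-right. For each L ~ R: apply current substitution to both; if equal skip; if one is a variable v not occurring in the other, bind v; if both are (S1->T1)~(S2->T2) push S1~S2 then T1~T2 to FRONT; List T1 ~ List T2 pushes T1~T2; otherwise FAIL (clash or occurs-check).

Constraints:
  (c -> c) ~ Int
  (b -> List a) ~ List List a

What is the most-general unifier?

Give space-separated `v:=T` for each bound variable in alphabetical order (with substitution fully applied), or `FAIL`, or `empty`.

step 1: unify (c -> c) ~ Int  [subst: {-} | 1 pending]
  clash: (c -> c) vs Int

Answer: FAIL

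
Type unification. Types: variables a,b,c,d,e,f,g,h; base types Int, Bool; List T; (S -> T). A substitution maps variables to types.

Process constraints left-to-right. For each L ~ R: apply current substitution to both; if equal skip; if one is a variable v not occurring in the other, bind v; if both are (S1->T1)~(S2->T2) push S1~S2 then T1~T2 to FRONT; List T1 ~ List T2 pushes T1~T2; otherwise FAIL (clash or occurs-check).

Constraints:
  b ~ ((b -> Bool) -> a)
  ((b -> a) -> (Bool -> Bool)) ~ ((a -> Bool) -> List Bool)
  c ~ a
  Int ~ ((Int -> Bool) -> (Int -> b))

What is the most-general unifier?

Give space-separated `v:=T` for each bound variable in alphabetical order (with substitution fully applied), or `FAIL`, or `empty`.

Answer: FAIL

Derivation:
step 1: unify b ~ ((b -> Bool) -> a)  [subst: {-} | 3 pending]
  occurs-check fail: b in ((b -> Bool) -> a)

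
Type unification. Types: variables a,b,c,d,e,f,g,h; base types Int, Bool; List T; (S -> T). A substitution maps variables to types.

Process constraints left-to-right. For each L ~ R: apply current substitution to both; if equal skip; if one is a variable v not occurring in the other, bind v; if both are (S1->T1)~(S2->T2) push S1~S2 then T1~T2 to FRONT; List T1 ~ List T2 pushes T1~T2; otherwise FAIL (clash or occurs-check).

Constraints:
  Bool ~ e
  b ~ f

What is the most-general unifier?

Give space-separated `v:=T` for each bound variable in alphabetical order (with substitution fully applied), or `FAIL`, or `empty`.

step 1: unify Bool ~ e  [subst: {-} | 1 pending]
  bind e := Bool
step 2: unify b ~ f  [subst: {e:=Bool} | 0 pending]
  bind b := f

Answer: b:=f e:=Bool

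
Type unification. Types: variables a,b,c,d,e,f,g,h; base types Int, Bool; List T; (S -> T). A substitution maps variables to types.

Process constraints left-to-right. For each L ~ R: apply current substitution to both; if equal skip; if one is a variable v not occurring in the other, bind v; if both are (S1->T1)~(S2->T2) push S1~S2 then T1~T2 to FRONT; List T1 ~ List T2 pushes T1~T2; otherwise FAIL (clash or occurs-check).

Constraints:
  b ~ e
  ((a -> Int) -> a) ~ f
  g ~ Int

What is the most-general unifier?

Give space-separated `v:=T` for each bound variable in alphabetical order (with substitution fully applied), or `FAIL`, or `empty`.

Answer: b:=e f:=((a -> Int) -> a) g:=Int

Derivation:
step 1: unify b ~ e  [subst: {-} | 2 pending]
  bind b := e
step 2: unify ((a -> Int) -> a) ~ f  [subst: {b:=e} | 1 pending]
  bind f := ((a -> Int) -> a)
step 3: unify g ~ Int  [subst: {b:=e, f:=((a -> Int) -> a)} | 0 pending]
  bind g := Int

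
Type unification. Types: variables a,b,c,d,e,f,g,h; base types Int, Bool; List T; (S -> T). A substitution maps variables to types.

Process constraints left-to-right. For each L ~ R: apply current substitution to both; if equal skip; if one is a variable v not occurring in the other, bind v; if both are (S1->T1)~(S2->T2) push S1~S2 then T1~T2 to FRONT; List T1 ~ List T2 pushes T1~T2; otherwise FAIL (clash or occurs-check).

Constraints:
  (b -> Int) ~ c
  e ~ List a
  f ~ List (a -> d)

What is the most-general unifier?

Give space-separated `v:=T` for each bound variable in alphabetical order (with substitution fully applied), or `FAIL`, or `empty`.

Answer: c:=(b -> Int) e:=List a f:=List (a -> d)

Derivation:
step 1: unify (b -> Int) ~ c  [subst: {-} | 2 pending]
  bind c := (b -> Int)
step 2: unify e ~ List a  [subst: {c:=(b -> Int)} | 1 pending]
  bind e := List a
step 3: unify f ~ List (a -> d)  [subst: {c:=(b -> Int), e:=List a} | 0 pending]
  bind f := List (a -> d)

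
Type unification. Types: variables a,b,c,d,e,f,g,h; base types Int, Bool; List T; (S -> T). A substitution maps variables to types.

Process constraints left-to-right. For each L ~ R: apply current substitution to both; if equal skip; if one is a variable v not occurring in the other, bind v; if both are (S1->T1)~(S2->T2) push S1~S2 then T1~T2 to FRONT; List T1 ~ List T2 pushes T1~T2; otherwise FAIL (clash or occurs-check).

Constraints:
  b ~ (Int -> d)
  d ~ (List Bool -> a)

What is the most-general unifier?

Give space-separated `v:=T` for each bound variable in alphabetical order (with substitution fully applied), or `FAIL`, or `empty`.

step 1: unify b ~ (Int -> d)  [subst: {-} | 1 pending]
  bind b := (Int -> d)
step 2: unify d ~ (List Bool -> a)  [subst: {b:=(Int -> d)} | 0 pending]
  bind d := (List Bool -> a)

Answer: b:=(Int -> (List Bool -> a)) d:=(List Bool -> a)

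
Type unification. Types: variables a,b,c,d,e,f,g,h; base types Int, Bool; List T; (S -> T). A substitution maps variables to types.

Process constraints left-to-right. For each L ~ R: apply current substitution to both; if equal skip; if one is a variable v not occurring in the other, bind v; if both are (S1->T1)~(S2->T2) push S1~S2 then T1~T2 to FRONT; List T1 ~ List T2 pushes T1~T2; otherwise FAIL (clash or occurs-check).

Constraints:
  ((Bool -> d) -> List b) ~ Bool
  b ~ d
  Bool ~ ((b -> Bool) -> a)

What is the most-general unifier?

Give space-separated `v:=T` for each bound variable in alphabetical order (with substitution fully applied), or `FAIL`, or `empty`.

Answer: FAIL

Derivation:
step 1: unify ((Bool -> d) -> List b) ~ Bool  [subst: {-} | 2 pending]
  clash: ((Bool -> d) -> List b) vs Bool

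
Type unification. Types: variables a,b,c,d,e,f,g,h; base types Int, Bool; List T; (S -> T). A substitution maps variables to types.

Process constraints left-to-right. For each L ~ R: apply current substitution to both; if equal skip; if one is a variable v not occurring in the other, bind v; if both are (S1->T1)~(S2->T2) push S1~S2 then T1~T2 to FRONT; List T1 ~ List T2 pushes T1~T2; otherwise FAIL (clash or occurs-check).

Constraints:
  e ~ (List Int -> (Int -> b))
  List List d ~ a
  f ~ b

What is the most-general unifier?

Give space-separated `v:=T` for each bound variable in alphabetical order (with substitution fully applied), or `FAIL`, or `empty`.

Answer: a:=List List d e:=(List Int -> (Int -> b)) f:=b

Derivation:
step 1: unify e ~ (List Int -> (Int -> b))  [subst: {-} | 2 pending]
  bind e := (List Int -> (Int -> b))
step 2: unify List List d ~ a  [subst: {e:=(List Int -> (Int -> b))} | 1 pending]
  bind a := List List d
step 3: unify f ~ b  [subst: {e:=(List Int -> (Int -> b)), a:=List List d} | 0 pending]
  bind f := b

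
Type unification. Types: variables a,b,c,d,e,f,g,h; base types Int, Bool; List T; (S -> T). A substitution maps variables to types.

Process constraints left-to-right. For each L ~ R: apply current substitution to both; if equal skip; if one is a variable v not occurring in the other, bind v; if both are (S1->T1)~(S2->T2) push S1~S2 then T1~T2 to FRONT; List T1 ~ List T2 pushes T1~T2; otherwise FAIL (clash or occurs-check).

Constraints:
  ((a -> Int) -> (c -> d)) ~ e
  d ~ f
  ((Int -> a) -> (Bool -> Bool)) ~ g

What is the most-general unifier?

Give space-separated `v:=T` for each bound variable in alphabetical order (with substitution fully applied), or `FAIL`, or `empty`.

step 1: unify ((a -> Int) -> (c -> d)) ~ e  [subst: {-} | 2 pending]
  bind e := ((a -> Int) -> (c -> d))
step 2: unify d ~ f  [subst: {e:=((a -> Int) -> (c -> d))} | 1 pending]
  bind d := f
step 3: unify ((Int -> a) -> (Bool -> Bool)) ~ g  [subst: {e:=((a -> Int) -> (c -> d)), d:=f} | 0 pending]
  bind g := ((Int -> a) -> (Bool -> Bool))

Answer: d:=f e:=((a -> Int) -> (c -> f)) g:=((Int -> a) -> (Bool -> Bool))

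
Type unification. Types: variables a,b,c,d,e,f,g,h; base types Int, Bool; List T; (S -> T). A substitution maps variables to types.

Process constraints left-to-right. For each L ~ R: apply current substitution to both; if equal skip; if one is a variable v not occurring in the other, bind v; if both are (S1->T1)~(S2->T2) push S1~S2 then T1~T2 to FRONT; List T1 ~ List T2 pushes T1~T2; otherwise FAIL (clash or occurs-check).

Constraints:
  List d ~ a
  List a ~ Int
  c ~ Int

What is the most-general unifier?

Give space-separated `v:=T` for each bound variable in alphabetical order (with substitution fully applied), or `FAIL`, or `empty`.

step 1: unify List d ~ a  [subst: {-} | 2 pending]
  bind a := List d
step 2: unify List List d ~ Int  [subst: {a:=List d} | 1 pending]
  clash: List List d vs Int

Answer: FAIL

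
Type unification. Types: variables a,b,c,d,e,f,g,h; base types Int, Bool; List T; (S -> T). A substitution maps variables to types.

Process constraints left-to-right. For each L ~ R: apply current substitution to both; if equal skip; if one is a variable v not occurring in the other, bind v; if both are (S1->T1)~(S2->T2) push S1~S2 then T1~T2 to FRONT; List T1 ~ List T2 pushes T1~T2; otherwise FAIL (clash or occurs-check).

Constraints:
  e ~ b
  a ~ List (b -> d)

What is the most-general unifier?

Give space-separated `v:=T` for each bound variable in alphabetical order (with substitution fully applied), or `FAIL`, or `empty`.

Answer: a:=List (b -> d) e:=b

Derivation:
step 1: unify e ~ b  [subst: {-} | 1 pending]
  bind e := b
step 2: unify a ~ List (b -> d)  [subst: {e:=b} | 0 pending]
  bind a := List (b -> d)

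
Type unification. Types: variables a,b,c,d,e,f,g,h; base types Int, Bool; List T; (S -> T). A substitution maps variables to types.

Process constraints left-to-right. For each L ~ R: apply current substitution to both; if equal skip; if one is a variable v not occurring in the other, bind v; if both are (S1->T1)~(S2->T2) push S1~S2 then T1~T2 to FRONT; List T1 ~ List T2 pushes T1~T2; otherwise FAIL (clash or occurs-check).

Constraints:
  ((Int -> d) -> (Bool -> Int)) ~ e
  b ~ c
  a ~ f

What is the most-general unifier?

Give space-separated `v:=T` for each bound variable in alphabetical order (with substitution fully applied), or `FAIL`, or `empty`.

step 1: unify ((Int -> d) -> (Bool -> Int)) ~ e  [subst: {-} | 2 pending]
  bind e := ((Int -> d) -> (Bool -> Int))
step 2: unify b ~ c  [subst: {e:=((Int -> d) -> (Bool -> Int))} | 1 pending]
  bind b := c
step 3: unify a ~ f  [subst: {e:=((Int -> d) -> (Bool -> Int)), b:=c} | 0 pending]
  bind a := f

Answer: a:=f b:=c e:=((Int -> d) -> (Bool -> Int))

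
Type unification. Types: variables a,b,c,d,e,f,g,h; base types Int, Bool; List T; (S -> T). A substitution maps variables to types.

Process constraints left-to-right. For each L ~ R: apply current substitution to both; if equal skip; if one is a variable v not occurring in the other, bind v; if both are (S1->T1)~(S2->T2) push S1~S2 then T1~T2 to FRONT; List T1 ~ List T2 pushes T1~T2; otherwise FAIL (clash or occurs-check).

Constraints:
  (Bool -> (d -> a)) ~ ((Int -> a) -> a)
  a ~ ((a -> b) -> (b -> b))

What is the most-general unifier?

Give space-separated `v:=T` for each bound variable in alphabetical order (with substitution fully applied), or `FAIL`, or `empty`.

step 1: unify (Bool -> (d -> a)) ~ ((Int -> a) -> a)  [subst: {-} | 1 pending]
  -> decompose arrow: push Bool~(Int -> a), (d -> a)~a
step 2: unify Bool ~ (Int -> a)  [subst: {-} | 2 pending]
  clash: Bool vs (Int -> a)

Answer: FAIL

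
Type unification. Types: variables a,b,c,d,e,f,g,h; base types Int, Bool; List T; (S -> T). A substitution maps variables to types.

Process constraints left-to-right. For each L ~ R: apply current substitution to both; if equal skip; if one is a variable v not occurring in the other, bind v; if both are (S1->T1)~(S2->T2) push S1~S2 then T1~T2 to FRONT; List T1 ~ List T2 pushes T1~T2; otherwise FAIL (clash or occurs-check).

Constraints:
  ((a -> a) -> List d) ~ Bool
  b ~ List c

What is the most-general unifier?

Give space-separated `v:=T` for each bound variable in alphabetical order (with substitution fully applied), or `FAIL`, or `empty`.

Answer: FAIL

Derivation:
step 1: unify ((a -> a) -> List d) ~ Bool  [subst: {-} | 1 pending]
  clash: ((a -> a) -> List d) vs Bool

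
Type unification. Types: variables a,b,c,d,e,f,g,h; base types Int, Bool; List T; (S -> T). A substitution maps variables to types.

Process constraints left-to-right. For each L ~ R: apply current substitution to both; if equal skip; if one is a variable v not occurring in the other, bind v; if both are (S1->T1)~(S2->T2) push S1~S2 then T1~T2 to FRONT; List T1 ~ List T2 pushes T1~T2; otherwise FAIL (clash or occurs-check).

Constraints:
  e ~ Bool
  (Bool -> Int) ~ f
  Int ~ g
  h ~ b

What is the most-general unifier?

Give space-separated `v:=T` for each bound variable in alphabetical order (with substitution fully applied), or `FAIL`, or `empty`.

Answer: e:=Bool f:=(Bool -> Int) g:=Int h:=b

Derivation:
step 1: unify e ~ Bool  [subst: {-} | 3 pending]
  bind e := Bool
step 2: unify (Bool -> Int) ~ f  [subst: {e:=Bool} | 2 pending]
  bind f := (Bool -> Int)
step 3: unify Int ~ g  [subst: {e:=Bool, f:=(Bool -> Int)} | 1 pending]
  bind g := Int
step 4: unify h ~ b  [subst: {e:=Bool, f:=(Bool -> Int), g:=Int} | 0 pending]
  bind h := b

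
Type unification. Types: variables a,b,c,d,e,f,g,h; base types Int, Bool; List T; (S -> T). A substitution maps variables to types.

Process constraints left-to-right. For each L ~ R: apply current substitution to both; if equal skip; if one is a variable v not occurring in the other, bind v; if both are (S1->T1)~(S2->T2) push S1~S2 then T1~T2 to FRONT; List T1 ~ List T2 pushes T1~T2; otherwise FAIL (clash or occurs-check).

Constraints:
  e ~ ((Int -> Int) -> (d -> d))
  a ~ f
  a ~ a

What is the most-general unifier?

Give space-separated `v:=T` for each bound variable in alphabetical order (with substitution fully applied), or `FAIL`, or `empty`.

step 1: unify e ~ ((Int -> Int) -> (d -> d))  [subst: {-} | 2 pending]
  bind e := ((Int -> Int) -> (d -> d))
step 2: unify a ~ f  [subst: {e:=((Int -> Int) -> (d -> d))} | 1 pending]
  bind a := f
step 3: unify f ~ f  [subst: {e:=((Int -> Int) -> (d -> d)), a:=f} | 0 pending]
  -> identical, skip

Answer: a:=f e:=((Int -> Int) -> (d -> d))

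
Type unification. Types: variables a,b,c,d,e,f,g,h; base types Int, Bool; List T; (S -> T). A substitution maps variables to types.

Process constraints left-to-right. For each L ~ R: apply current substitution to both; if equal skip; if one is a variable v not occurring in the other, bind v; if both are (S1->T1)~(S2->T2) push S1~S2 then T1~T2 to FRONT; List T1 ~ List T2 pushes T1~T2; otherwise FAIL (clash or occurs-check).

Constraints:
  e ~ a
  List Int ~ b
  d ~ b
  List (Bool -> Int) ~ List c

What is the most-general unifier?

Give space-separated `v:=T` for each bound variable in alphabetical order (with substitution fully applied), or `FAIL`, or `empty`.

Answer: b:=List Int c:=(Bool -> Int) d:=List Int e:=a

Derivation:
step 1: unify e ~ a  [subst: {-} | 3 pending]
  bind e := a
step 2: unify List Int ~ b  [subst: {e:=a} | 2 pending]
  bind b := List Int
step 3: unify d ~ List Int  [subst: {e:=a, b:=List Int} | 1 pending]
  bind d := List Int
step 4: unify List (Bool -> Int) ~ List c  [subst: {e:=a, b:=List Int, d:=List Int} | 0 pending]
  -> decompose List: push (Bool -> Int)~c
step 5: unify (Bool -> Int) ~ c  [subst: {e:=a, b:=List Int, d:=List Int} | 0 pending]
  bind c := (Bool -> Int)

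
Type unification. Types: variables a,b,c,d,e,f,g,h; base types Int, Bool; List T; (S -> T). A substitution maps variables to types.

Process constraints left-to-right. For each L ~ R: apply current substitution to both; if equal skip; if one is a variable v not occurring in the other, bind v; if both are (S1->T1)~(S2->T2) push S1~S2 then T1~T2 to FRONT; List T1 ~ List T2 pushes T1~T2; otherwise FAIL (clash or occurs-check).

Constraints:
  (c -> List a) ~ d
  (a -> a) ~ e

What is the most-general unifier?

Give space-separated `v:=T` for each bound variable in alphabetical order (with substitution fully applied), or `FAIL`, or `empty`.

step 1: unify (c -> List a) ~ d  [subst: {-} | 1 pending]
  bind d := (c -> List a)
step 2: unify (a -> a) ~ e  [subst: {d:=(c -> List a)} | 0 pending]
  bind e := (a -> a)

Answer: d:=(c -> List a) e:=(a -> a)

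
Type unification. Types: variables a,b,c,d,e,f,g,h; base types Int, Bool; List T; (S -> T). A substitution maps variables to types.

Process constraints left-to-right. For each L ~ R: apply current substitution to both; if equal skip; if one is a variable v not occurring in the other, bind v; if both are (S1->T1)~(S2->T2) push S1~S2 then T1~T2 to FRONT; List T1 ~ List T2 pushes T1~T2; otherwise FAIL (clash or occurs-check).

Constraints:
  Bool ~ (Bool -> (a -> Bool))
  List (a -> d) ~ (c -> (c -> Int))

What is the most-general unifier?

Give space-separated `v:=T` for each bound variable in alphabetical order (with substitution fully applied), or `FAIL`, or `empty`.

step 1: unify Bool ~ (Bool -> (a -> Bool))  [subst: {-} | 1 pending]
  clash: Bool vs (Bool -> (a -> Bool))

Answer: FAIL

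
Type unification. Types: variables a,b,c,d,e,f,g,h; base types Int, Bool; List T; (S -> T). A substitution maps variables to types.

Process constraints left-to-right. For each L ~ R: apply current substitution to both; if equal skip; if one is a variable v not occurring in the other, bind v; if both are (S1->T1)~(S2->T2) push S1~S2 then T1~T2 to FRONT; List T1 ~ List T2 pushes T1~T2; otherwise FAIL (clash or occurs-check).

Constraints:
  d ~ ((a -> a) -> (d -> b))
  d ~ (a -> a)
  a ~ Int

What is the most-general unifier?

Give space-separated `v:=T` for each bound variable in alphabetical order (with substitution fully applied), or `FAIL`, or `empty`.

step 1: unify d ~ ((a -> a) -> (d -> b))  [subst: {-} | 2 pending]
  occurs-check fail: d in ((a -> a) -> (d -> b))

Answer: FAIL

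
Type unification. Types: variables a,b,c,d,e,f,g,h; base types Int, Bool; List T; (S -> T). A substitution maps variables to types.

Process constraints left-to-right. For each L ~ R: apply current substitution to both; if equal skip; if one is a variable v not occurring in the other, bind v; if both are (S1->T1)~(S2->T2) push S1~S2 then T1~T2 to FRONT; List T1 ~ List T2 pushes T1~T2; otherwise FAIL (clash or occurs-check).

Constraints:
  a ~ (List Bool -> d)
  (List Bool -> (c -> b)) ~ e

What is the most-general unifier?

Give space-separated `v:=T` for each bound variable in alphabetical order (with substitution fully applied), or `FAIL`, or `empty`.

Answer: a:=(List Bool -> d) e:=(List Bool -> (c -> b))

Derivation:
step 1: unify a ~ (List Bool -> d)  [subst: {-} | 1 pending]
  bind a := (List Bool -> d)
step 2: unify (List Bool -> (c -> b)) ~ e  [subst: {a:=(List Bool -> d)} | 0 pending]
  bind e := (List Bool -> (c -> b))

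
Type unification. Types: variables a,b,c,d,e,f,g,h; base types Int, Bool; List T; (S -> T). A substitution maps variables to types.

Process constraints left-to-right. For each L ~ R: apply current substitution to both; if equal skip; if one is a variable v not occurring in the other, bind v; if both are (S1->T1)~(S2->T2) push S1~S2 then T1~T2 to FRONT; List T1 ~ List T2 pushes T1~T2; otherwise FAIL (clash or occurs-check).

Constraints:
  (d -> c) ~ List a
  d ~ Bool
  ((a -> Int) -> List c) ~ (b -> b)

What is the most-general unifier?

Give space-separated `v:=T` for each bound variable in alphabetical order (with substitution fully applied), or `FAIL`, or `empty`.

step 1: unify (d -> c) ~ List a  [subst: {-} | 2 pending]
  clash: (d -> c) vs List a

Answer: FAIL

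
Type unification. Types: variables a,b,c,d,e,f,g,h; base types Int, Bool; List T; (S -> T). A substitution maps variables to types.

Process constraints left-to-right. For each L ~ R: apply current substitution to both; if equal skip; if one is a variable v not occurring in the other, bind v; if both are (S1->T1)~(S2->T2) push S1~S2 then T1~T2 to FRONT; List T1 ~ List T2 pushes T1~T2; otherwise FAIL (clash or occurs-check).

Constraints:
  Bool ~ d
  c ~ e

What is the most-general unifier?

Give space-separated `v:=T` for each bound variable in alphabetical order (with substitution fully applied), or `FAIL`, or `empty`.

Answer: c:=e d:=Bool

Derivation:
step 1: unify Bool ~ d  [subst: {-} | 1 pending]
  bind d := Bool
step 2: unify c ~ e  [subst: {d:=Bool} | 0 pending]
  bind c := e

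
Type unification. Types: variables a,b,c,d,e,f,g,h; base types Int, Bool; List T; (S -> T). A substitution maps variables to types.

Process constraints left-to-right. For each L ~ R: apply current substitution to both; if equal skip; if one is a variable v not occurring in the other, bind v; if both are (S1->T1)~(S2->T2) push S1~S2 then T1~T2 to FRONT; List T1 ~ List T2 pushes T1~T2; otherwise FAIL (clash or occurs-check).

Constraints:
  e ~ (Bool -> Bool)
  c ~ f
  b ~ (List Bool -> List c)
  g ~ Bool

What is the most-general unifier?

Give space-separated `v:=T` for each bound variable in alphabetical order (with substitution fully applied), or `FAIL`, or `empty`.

Answer: b:=(List Bool -> List f) c:=f e:=(Bool -> Bool) g:=Bool

Derivation:
step 1: unify e ~ (Bool -> Bool)  [subst: {-} | 3 pending]
  bind e := (Bool -> Bool)
step 2: unify c ~ f  [subst: {e:=(Bool -> Bool)} | 2 pending]
  bind c := f
step 3: unify b ~ (List Bool -> List f)  [subst: {e:=(Bool -> Bool), c:=f} | 1 pending]
  bind b := (List Bool -> List f)
step 4: unify g ~ Bool  [subst: {e:=(Bool -> Bool), c:=f, b:=(List Bool -> List f)} | 0 pending]
  bind g := Bool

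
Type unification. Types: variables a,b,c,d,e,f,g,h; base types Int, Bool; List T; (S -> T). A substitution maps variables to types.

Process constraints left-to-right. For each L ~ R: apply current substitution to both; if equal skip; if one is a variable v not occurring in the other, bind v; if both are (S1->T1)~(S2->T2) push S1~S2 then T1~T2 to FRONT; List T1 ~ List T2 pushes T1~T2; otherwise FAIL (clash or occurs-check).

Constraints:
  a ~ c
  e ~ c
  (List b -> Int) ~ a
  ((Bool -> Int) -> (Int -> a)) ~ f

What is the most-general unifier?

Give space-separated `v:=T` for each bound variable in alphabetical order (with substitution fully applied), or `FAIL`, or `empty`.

Answer: a:=(List b -> Int) c:=(List b -> Int) e:=(List b -> Int) f:=((Bool -> Int) -> (Int -> (List b -> Int)))

Derivation:
step 1: unify a ~ c  [subst: {-} | 3 pending]
  bind a := c
step 2: unify e ~ c  [subst: {a:=c} | 2 pending]
  bind e := c
step 3: unify (List b -> Int) ~ c  [subst: {a:=c, e:=c} | 1 pending]
  bind c := (List b -> Int)
step 4: unify ((Bool -> Int) -> (Int -> (List b -> Int))) ~ f  [subst: {a:=c, e:=c, c:=(List b -> Int)} | 0 pending]
  bind f := ((Bool -> Int) -> (Int -> (List b -> Int)))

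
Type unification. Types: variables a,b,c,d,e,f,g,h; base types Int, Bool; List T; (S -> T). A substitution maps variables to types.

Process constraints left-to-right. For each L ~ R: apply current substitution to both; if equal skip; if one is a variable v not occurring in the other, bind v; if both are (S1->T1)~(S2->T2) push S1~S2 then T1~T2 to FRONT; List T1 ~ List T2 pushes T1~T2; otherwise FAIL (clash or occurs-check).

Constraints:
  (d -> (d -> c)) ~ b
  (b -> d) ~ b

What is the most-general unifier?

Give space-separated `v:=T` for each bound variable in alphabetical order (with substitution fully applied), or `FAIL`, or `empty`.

step 1: unify (d -> (d -> c)) ~ b  [subst: {-} | 1 pending]
  bind b := (d -> (d -> c))
step 2: unify ((d -> (d -> c)) -> d) ~ (d -> (d -> c))  [subst: {b:=(d -> (d -> c))} | 0 pending]
  -> decompose arrow: push (d -> (d -> c))~d, d~(d -> c)
step 3: unify (d -> (d -> c)) ~ d  [subst: {b:=(d -> (d -> c))} | 1 pending]
  occurs-check fail

Answer: FAIL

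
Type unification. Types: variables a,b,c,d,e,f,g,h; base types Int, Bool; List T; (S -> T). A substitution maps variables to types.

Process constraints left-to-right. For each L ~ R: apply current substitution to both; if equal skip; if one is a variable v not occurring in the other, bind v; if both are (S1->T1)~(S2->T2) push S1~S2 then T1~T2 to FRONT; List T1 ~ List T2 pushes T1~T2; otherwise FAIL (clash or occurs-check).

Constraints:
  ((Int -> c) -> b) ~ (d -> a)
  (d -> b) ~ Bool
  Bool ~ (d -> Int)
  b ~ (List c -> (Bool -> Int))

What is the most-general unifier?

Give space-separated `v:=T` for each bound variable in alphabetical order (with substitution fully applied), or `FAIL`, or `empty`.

Answer: FAIL

Derivation:
step 1: unify ((Int -> c) -> b) ~ (d -> a)  [subst: {-} | 3 pending]
  -> decompose arrow: push (Int -> c)~d, b~a
step 2: unify (Int -> c) ~ d  [subst: {-} | 4 pending]
  bind d := (Int -> c)
step 3: unify b ~ a  [subst: {d:=(Int -> c)} | 3 pending]
  bind b := a
step 4: unify ((Int -> c) -> a) ~ Bool  [subst: {d:=(Int -> c), b:=a} | 2 pending]
  clash: ((Int -> c) -> a) vs Bool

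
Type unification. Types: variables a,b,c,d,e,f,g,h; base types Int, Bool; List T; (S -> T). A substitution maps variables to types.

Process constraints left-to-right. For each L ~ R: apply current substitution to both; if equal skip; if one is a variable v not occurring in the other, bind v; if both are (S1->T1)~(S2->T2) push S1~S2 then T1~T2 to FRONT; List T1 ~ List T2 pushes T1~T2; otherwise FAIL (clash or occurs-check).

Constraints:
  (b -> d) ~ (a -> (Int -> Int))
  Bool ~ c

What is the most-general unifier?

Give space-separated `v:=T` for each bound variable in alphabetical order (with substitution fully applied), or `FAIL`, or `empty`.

Answer: b:=a c:=Bool d:=(Int -> Int)

Derivation:
step 1: unify (b -> d) ~ (a -> (Int -> Int))  [subst: {-} | 1 pending]
  -> decompose arrow: push b~a, d~(Int -> Int)
step 2: unify b ~ a  [subst: {-} | 2 pending]
  bind b := a
step 3: unify d ~ (Int -> Int)  [subst: {b:=a} | 1 pending]
  bind d := (Int -> Int)
step 4: unify Bool ~ c  [subst: {b:=a, d:=(Int -> Int)} | 0 pending]
  bind c := Bool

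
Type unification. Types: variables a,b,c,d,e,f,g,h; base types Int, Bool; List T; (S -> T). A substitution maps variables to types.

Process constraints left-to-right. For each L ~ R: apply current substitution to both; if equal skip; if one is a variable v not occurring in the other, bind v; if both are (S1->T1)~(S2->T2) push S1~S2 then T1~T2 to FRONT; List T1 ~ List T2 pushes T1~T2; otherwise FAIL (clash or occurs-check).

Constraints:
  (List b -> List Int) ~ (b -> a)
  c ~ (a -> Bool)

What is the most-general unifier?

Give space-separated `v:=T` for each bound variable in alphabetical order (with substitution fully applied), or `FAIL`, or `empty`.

Answer: FAIL

Derivation:
step 1: unify (List b -> List Int) ~ (b -> a)  [subst: {-} | 1 pending]
  -> decompose arrow: push List b~b, List Int~a
step 2: unify List b ~ b  [subst: {-} | 2 pending]
  occurs-check fail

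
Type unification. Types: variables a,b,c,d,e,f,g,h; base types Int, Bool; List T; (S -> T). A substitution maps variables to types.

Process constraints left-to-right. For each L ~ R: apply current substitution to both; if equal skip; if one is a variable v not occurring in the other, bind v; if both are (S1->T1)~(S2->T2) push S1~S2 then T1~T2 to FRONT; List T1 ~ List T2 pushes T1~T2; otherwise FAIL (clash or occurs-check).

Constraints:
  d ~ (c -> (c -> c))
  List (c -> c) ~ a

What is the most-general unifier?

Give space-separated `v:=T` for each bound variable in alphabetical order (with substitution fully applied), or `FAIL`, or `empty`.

Answer: a:=List (c -> c) d:=(c -> (c -> c))

Derivation:
step 1: unify d ~ (c -> (c -> c))  [subst: {-} | 1 pending]
  bind d := (c -> (c -> c))
step 2: unify List (c -> c) ~ a  [subst: {d:=(c -> (c -> c))} | 0 pending]
  bind a := List (c -> c)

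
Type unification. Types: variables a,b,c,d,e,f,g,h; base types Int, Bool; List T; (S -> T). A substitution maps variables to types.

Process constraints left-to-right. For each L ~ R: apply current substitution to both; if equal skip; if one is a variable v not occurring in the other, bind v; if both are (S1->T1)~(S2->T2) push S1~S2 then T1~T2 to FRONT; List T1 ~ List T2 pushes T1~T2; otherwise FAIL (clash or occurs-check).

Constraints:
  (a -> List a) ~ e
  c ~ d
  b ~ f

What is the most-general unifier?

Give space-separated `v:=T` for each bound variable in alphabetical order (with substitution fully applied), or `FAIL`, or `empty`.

step 1: unify (a -> List a) ~ e  [subst: {-} | 2 pending]
  bind e := (a -> List a)
step 2: unify c ~ d  [subst: {e:=(a -> List a)} | 1 pending]
  bind c := d
step 3: unify b ~ f  [subst: {e:=(a -> List a), c:=d} | 0 pending]
  bind b := f

Answer: b:=f c:=d e:=(a -> List a)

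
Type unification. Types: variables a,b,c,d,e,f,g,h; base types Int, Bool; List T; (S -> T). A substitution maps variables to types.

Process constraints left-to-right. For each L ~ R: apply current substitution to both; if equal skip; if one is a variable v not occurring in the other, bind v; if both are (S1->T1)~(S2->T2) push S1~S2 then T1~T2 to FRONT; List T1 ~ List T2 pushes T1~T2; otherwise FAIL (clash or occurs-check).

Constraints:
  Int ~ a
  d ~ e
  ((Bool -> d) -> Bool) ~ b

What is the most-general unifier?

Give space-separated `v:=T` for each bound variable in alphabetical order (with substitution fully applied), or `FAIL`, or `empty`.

Answer: a:=Int b:=((Bool -> e) -> Bool) d:=e

Derivation:
step 1: unify Int ~ a  [subst: {-} | 2 pending]
  bind a := Int
step 2: unify d ~ e  [subst: {a:=Int} | 1 pending]
  bind d := e
step 3: unify ((Bool -> e) -> Bool) ~ b  [subst: {a:=Int, d:=e} | 0 pending]
  bind b := ((Bool -> e) -> Bool)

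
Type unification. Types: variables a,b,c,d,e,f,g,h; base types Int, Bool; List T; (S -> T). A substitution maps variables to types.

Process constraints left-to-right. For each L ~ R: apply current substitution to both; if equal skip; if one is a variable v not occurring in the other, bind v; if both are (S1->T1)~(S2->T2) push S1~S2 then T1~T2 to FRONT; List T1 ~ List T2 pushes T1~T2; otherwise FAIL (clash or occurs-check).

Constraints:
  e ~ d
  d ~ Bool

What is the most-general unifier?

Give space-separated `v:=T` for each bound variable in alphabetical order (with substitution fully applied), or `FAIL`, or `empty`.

step 1: unify e ~ d  [subst: {-} | 1 pending]
  bind e := d
step 2: unify d ~ Bool  [subst: {e:=d} | 0 pending]
  bind d := Bool

Answer: d:=Bool e:=Bool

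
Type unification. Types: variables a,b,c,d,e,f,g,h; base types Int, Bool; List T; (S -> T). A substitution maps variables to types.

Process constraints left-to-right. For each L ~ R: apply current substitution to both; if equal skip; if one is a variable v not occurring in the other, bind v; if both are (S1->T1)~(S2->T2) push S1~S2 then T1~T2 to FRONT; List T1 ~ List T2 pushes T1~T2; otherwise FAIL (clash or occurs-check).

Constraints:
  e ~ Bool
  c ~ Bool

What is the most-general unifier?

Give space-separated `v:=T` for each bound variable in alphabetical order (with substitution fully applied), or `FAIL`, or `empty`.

step 1: unify e ~ Bool  [subst: {-} | 1 pending]
  bind e := Bool
step 2: unify c ~ Bool  [subst: {e:=Bool} | 0 pending]
  bind c := Bool

Answer: c:=Bool e:=Bool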